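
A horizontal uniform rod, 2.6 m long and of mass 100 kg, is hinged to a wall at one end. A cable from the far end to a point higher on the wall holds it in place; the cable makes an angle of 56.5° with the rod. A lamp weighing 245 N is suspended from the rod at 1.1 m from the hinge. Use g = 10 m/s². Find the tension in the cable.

Take torques about the hinge: T sin 56.5° · 2.6 = 100×10×1.3 + 245×1.1 = 1569.5 N·m.
So T = 1569.5 / (0.8339 × 2.6) = 723.9 N.

T ≈ 724 N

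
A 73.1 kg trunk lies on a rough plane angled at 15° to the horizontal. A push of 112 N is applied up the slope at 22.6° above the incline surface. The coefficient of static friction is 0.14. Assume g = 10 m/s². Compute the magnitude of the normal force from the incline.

Axes along / perpendicular to the incline. W sin 15° = 189.2 N down-slope; W cos 15° = 706.1 N into the surface.
Perpendicular: N = W cos 15° − P sin 22.6° = 706.1 − 43.04 = 663.1 N.
Along incline: P cos 22.6° + f = W sin 15° (friction acts up-slope) → f = 189.2 − 103.4 = 85.8 N.
|f| = 85.8 N ≤ μN = 92.83 N, so the trunk is indeed static.

N ≈ 663 N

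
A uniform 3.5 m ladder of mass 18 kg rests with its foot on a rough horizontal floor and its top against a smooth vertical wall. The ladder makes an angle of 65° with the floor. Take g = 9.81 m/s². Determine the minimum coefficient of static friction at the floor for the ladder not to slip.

ΣF_y = 0: N_floor = 18×9.81 = 176.58 N.
Torques about the foot: N_wall · 3.5 sin 65° = 18×9.81×1.75 cos 65° → N_wall = 41.17 N.
ΣF_x = 0: f_floor = N_wall = 41.17 N.
μ_min = f_floor / N_floor = 41.17 / 176.58 = 0.2332.

μ_min ≈ 0.233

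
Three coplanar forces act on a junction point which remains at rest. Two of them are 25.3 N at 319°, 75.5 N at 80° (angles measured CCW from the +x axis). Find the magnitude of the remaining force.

Sum the known components: ΣF_x = 32.2 N, ΣF_y = 57.75 N.
For equilibrium the remaining force must supply (−ΣF_x, −ΣF_y) = (-32.2, -57.75) N.
Magnitude = √((-32.2)² + (-57.75)²) = 66.13 N; direction = atan2(-57.75, -32.2) = 240.9°.

F ≈ 66.1 N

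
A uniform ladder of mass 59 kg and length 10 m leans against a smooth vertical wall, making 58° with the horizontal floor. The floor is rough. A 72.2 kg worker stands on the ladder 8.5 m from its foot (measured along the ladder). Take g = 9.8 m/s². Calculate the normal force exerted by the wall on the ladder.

N_wall ≈ 556 N

Torques about the foot: N_wall · 10 sin 58° = 59×9.8×5 cos 58° + 72.2×9.8×8.5 cos 58° → N_wall = 556.46 N.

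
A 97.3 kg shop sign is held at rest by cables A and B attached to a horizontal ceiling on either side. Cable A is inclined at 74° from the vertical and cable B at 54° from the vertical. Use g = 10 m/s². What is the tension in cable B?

T_B ≈ 1190 N

Angles from the horizontal: cable A is 90° − 74° = 16°, cable B is 90° − 54° = 36°.
Weight W = 97.3 × 10 = 973 N acts straight down.
Horizontal: T_A cos 16° = T_B cos 36°  →  T_A = 0.8416 T_B.
Vertical: T_A sin 16° + T_B sin 36° = 973.
Substituting the horizontal relation into the vertical equation gives 0.8198 T_B = 973, so T_B = 1187 N.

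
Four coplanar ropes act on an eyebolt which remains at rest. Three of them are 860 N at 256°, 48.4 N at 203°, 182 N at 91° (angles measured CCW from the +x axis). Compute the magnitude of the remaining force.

F ≈ 718 N

Sum the known components: ΣF_x = -255.8 N, ΣF_y = -671.4 N.
For equilibrium the remaining force must supply (−ΣF_x, −ΣF_y) = (255.8, 671.4) N.
Magnitude = √((255.8)² + (671.4)²) = 718.5 N; direction = atan2(671.4, 255.8) = 69.1°.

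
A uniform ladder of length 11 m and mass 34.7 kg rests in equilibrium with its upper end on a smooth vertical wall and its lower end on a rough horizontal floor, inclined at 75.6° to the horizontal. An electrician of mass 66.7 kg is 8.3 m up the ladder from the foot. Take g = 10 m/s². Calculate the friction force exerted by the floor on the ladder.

f ≈ 174 N

Torques about the foot: N_wall · 11 sin 75.6° = 34.7×10×5.5 cos 75.6° + 66.7×10×8.3 cos 75.6° → N_wall = 173.77 N.
ΣF_x = 0: f_floor = N_wall = 173.77 N.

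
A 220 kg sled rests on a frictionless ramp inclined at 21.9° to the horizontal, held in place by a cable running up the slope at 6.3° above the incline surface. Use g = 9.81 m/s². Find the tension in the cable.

T ≈ 810 N

Take axes along and perpendicular to the incline. Weight components: W sin 21.9° = 805 N down-slope, W cos 21.9° = 2002 N into the surface.
Along incline: T cos 6.3° = W sin 21.9° → T = 809.9 N.
Perpendicular: N = W cos 21.9° − T sin 6.3° = 1914 N.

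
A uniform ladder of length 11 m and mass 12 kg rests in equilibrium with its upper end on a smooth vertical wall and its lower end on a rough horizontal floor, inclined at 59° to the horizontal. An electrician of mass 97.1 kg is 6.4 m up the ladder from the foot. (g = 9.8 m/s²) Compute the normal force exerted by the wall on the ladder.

N_wall ≈ 368 N

Torques about the foot: N_wall · 11 sin 59° = 12×9.8×5.5 cos 59° + 97.1×9.8×6.4 cos 59° → N_wall = 368 N.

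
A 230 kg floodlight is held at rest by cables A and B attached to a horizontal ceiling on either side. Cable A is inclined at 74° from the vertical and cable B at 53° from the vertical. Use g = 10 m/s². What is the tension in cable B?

Angles from the horizontal: cable A is 90° − 74° = 16°, cable B is 90° − 53° = 37°.
Weight W = 230 × 10 = 2300 N acts straight down.
Horizontal: T_A cos 16° = T_B cos 37°  →  T_A = 0.8308 T_B.
Vertical: T_A sin 16° + T_B sin 37° = 2300.
Substituting the horizontal relation into the vertical equation gives 0.8308 T_B = 2300, so T_B = 2768 N.

T_B ≈ 2770 N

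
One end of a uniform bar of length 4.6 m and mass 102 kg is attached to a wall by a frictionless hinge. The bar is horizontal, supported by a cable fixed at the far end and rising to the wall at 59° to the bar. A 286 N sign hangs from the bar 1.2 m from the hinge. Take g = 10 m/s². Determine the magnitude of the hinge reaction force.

Take torques about the hinge: T sin 59° · 4.6 = 102×10×2.3 + 286×1.2 = 2689.2 N·m.
So T = 2689.2 / (0.8572 × 4.6) = 682.02 N.
ΣF_x = 0: H_x = T cos 59° = 351.27 N.
ΣF_y = 0: H_y = (102×10 + 286) − T sin 59° = 1306 − 584.61 = 721.39 N.
|H| = √(H_x² + H_y²) = √((351.27)² + (721.39)²) = 802.37 N.

|H| ≈ 802 N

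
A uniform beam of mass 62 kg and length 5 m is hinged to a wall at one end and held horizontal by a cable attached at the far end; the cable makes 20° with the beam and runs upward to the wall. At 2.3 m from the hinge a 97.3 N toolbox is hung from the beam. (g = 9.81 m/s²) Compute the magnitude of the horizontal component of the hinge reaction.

H_x ≈ 959 N

Take torques about the hinge: T sin 20° · 5 = 62×9.81×2.5 + 97.3×2.3 = 1744.3 N·m.
So T = 1744.3 / (0.3420 × 5) = 1020 N.
ΣF_x = 0: H_x = T cos 20° = 958.51 N.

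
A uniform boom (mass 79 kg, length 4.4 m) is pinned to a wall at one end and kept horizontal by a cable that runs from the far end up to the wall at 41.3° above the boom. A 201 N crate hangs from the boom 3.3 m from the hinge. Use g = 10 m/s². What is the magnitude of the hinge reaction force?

Take torques about the hinge: T sin 41.3° · 4.4 = 79×10×2.2 + 201×3.3 = 2401.3 N·m.
So T = 2401.3 / (0.6600 × 4.4) = 826.89 N.
ΣF_x = 0: H_x = T cos 41.3° = 621.21 N.
ΣF_y = 0: H_y = (79×10 + 201) − T sin 41.3° = 991 − 545.75 = 445.25 N.
|H| = √(H_x² + H_y²) = √((621.21)² + (445.25)²) = 764.3 N.

|H| ≈ 764 N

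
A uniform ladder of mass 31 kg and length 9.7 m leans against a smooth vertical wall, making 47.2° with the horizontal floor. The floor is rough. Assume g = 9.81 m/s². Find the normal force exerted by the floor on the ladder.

N_floor ≈ 304 N

ΣF_y = 0: N_floor = 31×9.81 = 304.11 N.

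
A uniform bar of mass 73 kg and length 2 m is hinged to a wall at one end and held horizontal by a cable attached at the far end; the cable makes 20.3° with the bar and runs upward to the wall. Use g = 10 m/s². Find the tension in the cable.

Take torques about the hinge: T sin 20.3° · 2 = 73×10×1 = 730 N·m.
So T = 730 / (0.3469 × 2) = 1052.1 N.

T ≈ 1050 N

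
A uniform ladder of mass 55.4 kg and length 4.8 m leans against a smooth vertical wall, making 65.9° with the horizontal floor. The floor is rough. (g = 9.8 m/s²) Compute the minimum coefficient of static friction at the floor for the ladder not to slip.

μ_min ≈ 0.224

ΣF_y = 0: N_floor = 55.4×9.8 = 542.92 N.
Torques about the foot: N_wall · 4.8 sin 65.9° = 55.4×9.8×2.4 cos 65.9° → N_wall = 121.43 N.
ΣF_x = 0: f_floor = N_wall = 121.43 N.
μ_min = f_floor / N_floor = 121.43 / 542.92 = 0.2237.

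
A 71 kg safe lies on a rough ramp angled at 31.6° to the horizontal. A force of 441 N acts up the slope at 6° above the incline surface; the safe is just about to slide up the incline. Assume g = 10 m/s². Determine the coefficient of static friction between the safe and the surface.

On the verge of sliding up the incline, friction is at its maximum μN and acts down the slope.
Perpendicular to incline: N = W cos 31.6° − P sin 6° = 604.7 − 46.1 = 558.6 N.
Along incline: P cos 6° − μN = W sin 31.6° → μ = −(W sin 31.6° − P cos 6°) / N = 0.1191.

μ ≈ 0.119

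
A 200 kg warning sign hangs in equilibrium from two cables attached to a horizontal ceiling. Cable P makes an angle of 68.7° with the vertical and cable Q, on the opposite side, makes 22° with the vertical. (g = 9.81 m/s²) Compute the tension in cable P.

Angles from the horizontal: cable P is 90° − 68.7° = 21.3°, cable Q is 90° − 22° = 68°.
Weight W = 200 × 9.81 = 1962 N acts straight down.
Horizontal: T_P cos 21.3° = T_Q cos 68°  →  T_Q = 2.487 T_P.
Vertical: T_P sin 21.3° + T_Q sin 68° = 1962.
Substituting the horizontal relation into the vertical equation gives 2.669 T_P = 1962, so T_P = 735 N.

T_P ≈ 735 N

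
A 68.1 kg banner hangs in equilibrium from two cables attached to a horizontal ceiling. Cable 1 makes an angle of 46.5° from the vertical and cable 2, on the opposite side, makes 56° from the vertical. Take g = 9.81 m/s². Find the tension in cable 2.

Angles from the horizontal: cable 1 is 90° − 46.5° = 43.5°, cable 2 is 90° − 56° = 34°.
Weight W = 68.1 × 9.81 = 668.1 N acts straight down.
Horizontal: T_1 cos 43.5° = T_2 cos 34°  →  T_1 = 1.143 T_2.
Vertical: T_1 sin 43.5° + T_2 sin 34° = 668.1.
Substituting the horizontal relation into the vertical equation gives 1.346 T_2 = 668.1, so T_2 = 496.4 N.

T_2 ≈ 496 N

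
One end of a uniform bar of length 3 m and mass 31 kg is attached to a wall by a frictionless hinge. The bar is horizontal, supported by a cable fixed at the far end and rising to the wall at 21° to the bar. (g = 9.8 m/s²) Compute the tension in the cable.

T ≈ 424 N

Take torques about the hinge: T sin 21° · 3 = 31×9.8×1.5 = 455.7 N·m.
So T = 455.7 / (0.3584 × 3) = 423.87 N.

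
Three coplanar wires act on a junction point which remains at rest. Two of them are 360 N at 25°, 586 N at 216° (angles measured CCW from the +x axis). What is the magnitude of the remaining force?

F ≈ 243 N

Sum the known components: ΣF_x = -147.8 N, ΣF_y = -192.3 N.
For equilibrium the remaining force must supply (−ΣF_x, −ΣF_y) = (147.8, 192.3) N.
Magnitude = √((147.8)² + (192.3)²) = 242.5 N; direction = atan2(192.3, 147.8) = 52.5°.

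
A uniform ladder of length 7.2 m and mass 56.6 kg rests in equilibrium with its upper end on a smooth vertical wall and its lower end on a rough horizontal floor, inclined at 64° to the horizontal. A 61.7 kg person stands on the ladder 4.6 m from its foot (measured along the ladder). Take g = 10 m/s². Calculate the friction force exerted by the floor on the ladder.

f ≈ 330 N

Torques about the foot: N_wall · 7.2 sin 64° = 56.6×10×3.6 cos 64° + 61.7×10×4.6 cos 64° → N_wall = 330.29 N.
ΣF_x = 0: f_floor = N_wall = 330.29 N.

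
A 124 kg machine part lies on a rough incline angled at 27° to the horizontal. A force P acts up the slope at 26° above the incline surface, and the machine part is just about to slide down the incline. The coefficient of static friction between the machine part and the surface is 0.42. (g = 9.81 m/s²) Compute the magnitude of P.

On the verge of sliding down the incline, friction equals μN and acts up the slope.
Perpendicular: N + P sin 26° = W cos 27° = 1084 N.
Along incline: P cos 26° + μN = W sin 27° with W sin 27° = 552.3 N.
Solving the pair for P and N: P = 135.8 N, N = 1024 N (and f = μN = 430.2 N).

P ≈ 136 N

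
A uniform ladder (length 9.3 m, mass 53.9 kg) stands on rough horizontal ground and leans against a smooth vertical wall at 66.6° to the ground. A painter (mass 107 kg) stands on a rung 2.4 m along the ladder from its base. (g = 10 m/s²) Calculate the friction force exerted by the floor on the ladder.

Torques about the foot: N_wall · 9.3 sin 66.6° = 53.9×10×4.65 cos 66.6° + 107×10×2.4 cos 66.6° → N_wall = 236.11 N.
ΣF_x = 0: f_floor = N_wall = 236.11 N.

f ≈ 236 N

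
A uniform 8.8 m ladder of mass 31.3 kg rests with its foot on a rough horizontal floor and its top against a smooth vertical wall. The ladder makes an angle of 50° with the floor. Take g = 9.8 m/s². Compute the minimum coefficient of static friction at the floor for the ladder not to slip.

ΣF_y = 0: N_floor = 31.3×9.8 = 306.74 N.
Torques about the foot: N_wall · 8.8 sin 50° = 31.3×9.8×4.4 cos 50° → N_wall = 128.69 N.
ΣF_x = 0: f_floor = N_wall = 128.69 N.
μ_min = f_floor / N_floor = 128.69 / 306.74 = 0.4195.

μ_min ≈ 0.420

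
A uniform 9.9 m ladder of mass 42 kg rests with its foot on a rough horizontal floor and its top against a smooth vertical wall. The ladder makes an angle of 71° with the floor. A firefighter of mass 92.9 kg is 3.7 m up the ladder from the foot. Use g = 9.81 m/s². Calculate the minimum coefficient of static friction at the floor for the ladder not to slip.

μ_min ≈ 0.142

ΣF_y = 0: N_floor = 42×9.81 + 92.9×9.81 = 1323.4 N.
Torques about the foot: N_wall · 9.9 sin 71° = 42×9.81×4.95 cos 71° + 92.9×9.81×3.7 cos 71° → N_wall = 188.21 N.
ΣF_x = 0: f_floor = N_wall = 188.21 N.
μ_min = f_floor / N_floor = 188.21 / 1323.4 = 0.1422.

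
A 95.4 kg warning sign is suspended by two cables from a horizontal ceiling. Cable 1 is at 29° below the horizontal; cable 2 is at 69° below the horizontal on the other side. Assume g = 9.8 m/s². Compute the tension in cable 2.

T_2 ≈ 826 N

Weight W = 95.4 × 9.8 = 934.9 N acts straight down.
Horizontal: T_1 cos 29° = T_2 cos 69°  →  T_1 = 0.4097 T_2.
Vertical: T_1 sin 29° + T_2 sin 69° = 934.9.
Substituting the horizontal relation into the vertical equation gives 1.132 T_2 = 934.9, so T_2 = 825.7 N.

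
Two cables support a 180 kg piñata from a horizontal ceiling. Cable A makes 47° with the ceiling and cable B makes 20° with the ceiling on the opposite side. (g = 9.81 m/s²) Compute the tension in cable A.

Weight W = 180 × 9.81 = 1766 N acts straight down.
Horizontal: T_A cos 47° = T_B cos 20°  →  T_B = 0.7258 T_A.
Vertical: T_A sin 47° + T_B sin 20° = 1766.
Substituting the horizontal relation into the vertical equation gives 0.9796 T_A = 1766, so T_A = 1803 N.

T_A ≈ 1800 N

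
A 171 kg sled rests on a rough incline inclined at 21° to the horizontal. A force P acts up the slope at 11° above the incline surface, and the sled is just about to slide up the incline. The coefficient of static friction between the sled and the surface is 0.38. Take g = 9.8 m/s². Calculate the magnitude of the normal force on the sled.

On the verge of sliding up the incline, friction equals μN and acts down the slope.
Perpendicular: N + P sin 11° = W cos 21° = 1564 N.
Along incline: P cos 11° = W sin 21° + μN  with W sin 21° = 600.6 N.
Solving the pair for P and N: P = 1134 N, N = 1348 N (and f = μN = 512.3 N).

N ≈ 1350 N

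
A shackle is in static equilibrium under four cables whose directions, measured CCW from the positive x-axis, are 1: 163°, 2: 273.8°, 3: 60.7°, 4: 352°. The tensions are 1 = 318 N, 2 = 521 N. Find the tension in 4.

T_4 ≈ 28.1 N

Resolve: ΣF_x = 318 cos 163° + 521 cos 273.8° + T_3 cos 60.7° + T_4 cos 352° = 0.
        ΣF_y = 318 sin 163° + 521 sin 273.8° + T_3 sin 60.7° + T_4 sin 352° = 0.
The known terms sum to (-269.6, -426.9) N, so 0.4894 T_3 + 0.9903 T_4 = 269.6 and 0.8721 T_3 − 0.1392 T_4 = 426.9.
Solving simultaneously: T_3 = 494 N, T_4 = 28.10 N.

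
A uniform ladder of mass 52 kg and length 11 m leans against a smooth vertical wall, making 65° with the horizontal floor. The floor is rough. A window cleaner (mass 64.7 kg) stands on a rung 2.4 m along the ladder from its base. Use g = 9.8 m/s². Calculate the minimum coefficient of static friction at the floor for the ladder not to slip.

μ_min ≈ 0.160

ΣF_y = 0: N_floor = 52×9.8 + 64.7×9.8 = 1143.7 N.
Torques about the foot: N_wall · 11 sin 65° = 52×9.8×5.5 cos 65° + 64.7×9.8×2.4 cos 65° → N_wall = 183.32 N.
ΣF_x = 0: f_floor = N_wall = 183.32 N.
μ_min = f_floor / N_floor = 183.32 / 1143.7 = 0.1603.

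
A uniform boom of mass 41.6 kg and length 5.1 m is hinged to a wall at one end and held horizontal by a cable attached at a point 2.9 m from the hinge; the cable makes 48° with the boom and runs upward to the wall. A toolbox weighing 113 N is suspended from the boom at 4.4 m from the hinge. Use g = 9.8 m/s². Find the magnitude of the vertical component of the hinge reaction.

|H_y| ≈ 9.25 N

Take torques about the hinge: T sin 48° · 2.9 = 41.6×9.8×2.55 + 113×4.4 = 1536.8 N·m.
So T = 1536.8 / (0.7431 × 2.9) = 713.09 N.
ΣF_y = 0: H_y = (41.6×9.8 + 113) − T sin 48° = 520.68 − 529.93 = -9.2455 N.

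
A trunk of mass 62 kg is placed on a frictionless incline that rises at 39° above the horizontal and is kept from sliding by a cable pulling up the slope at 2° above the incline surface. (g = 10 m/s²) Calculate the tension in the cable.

T ≈ 390 N

Take axes along and perpendicular to the incline. Weight components: W sin 39° = 390.2 N down-slope, W cos 39° = 481.8 N into the surface.
Along incline: T cos 2° = W sin 39° → T = 390.4 N.
Perpendicular: N = W cos 39° − T sin 2° = 468.2 N.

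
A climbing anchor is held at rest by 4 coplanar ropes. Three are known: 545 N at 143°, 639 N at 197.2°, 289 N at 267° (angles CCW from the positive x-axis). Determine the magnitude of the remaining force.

F ≈ 1070 N

Sum the known components: ΣF_x = -1061 N, ΣF_y = -149.6 N.
For equilibrium the remaining force must supply (−ΣF_x, −ΣF_y) = (1061, 149.6) N.
Magnitude = √((1061)² + (149.6)²) = 1071 N; direction = atan2(149.6, 1061) = 8.0°.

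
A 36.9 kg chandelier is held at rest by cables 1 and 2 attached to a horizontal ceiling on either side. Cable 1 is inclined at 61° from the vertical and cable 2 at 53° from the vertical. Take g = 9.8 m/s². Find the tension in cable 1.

Angles from the horizontal: cable 1 is 90° − 61° = 29°, cable 2 is 90° − 53° = 37°.
Weight W = 36.9 × 9.8 = 361.6 N acts straight down.
Horizontal: T_1 cos 29° = T_2 cos 37°  →  T_2 = 1.095 T_1.
Vertical: T_1 sin 29° + T_2 sin 37° = 361.6.
Substituting the horizontal relation into the vertical equation gives 1.144 T_1 = 361.6, so T_1 = 316.1 N.

T_1 ≈ 316 N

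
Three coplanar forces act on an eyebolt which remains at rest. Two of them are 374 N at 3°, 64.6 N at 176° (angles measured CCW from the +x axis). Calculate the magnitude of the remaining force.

F ≈ 310 N

Sum the known components: ΣF_x = 309 N, ΣF_y = 24.08 N.
For equilibrium the remaining force must supply (−ΣF_x, −ΣF_y) = (-309, -24.08) N.
Magnitude = √((-309)² + (-24.08)²) = 310 N; direction = atan2(-24.08, -309) = 184.5°.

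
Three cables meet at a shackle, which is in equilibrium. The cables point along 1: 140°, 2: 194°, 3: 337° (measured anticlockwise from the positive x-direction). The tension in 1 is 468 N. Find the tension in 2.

T_2 ≈ 227 N

Resolve: ΣF_x = 468 cos 140° + T_2 cos 194° + T_3 cos 337° = 0.
        ΣF_y = 468 sin 140° + T_2 sin 194° + T_3 sin 337° = 0.
The known terms sum to (-358.5, 300.8) N, so -0.9703 T_2 + 0.9205 T_3 = 358.5 and -0.2419 T_2 − 0.3907 T_3 = -300.8.
Solving simultaneously: T_2 = 227.4 N, T_3 = 629.1 N.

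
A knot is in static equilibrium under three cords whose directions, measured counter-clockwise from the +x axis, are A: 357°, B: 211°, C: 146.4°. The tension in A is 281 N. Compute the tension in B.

T_B ≈ 158 N

Resolve: ΣF_x = 281 cos 357° + T_B cos 211° + T_C cos 146.4° = 0.
        ΣF_y = 281 sin 357° + T_B sin 211° + T_C sin 146.4° = 0.
The known terms sum to (280.6, -14.71) N, so -0.8572 T_B − 0.8329 T_C = -280.6 and -0.5150 T_B + 0.5534 T_C = 14.71.
Solving simultaneously: T_B = 158.3 N, T_C = 173.9 N.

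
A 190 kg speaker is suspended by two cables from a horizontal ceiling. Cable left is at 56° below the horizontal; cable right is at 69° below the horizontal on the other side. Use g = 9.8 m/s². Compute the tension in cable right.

Weight W = 190 × 9.8 = 1862 N acts straight down.
Horizontal: T_left cos 56° = T_right cos 69°  →  T_left = 0.6409 T_right.
Vertical: T_left sin 56° + T_right sin 69° = 1862.
Substituting the horizontal relation into the vertical equation gives 1.465 T_right = 1862, so T_right = 1271 N.

T_right ≈ 1270 N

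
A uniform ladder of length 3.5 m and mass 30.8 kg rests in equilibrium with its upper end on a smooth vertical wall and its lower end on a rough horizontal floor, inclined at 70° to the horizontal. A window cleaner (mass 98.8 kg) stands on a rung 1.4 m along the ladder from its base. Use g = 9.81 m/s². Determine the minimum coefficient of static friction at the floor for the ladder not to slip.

μ_min ≈ 0.154

ΣF_y = 0: N_floor = 30.8×9.81 + 98.8×9.81 = 1271.4 N.
Torques about the foot: N_wall · 3.5 sin 70° = 30.8×9.81×1.75 cos 70° + 98.8×9.81×1.4 cos 70° → N_wall = 196.09 N.
ΣF_x = 0: f_floor = N_wall = 196.09 N.
μ_min = f_floor / N_floor = 196.09 / 1271.4 = 0.1542.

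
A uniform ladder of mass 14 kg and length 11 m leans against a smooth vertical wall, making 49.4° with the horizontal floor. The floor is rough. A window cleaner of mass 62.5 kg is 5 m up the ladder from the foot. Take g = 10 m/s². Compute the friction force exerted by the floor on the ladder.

f ≈ 303 N

Torques about the foot: N_wall · 11 sin 49.4° = 14×10×5.5 cos 49.4° + 62.5×10×5 cos 49.4° → N_wall = 303.49 N.
ΣF_x = 0: f_floor = N_wall = 303.49 N.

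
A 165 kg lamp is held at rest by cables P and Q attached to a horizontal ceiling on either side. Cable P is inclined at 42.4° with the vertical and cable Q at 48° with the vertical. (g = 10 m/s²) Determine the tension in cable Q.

T_Q ≈ 1110 N

Angles from the horizontal: cable P is 90° − 42.4° = 47.6°, cable Q is 90° − 48° = 42°.
Weight W = 165 × 10 = 1650 N acts straight down.
Horizontal: T_P cos 47.6° = T_Q cos 42°  →  T_P = 1.102 T_Q.
Vertical: T_P sin 47.6° + T_Q sin 42° = 1650.
Substituting the horizontal relation into the vertical equation gives 1.483 T_Q = 1650, so T_Q = 1113 N.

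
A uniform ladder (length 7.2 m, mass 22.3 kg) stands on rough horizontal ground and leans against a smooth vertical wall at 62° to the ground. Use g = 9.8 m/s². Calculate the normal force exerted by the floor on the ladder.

ΣF_y = 0: N_floor = 22.3×9.8 = 218.54 N.

N_floor ≈ 219 N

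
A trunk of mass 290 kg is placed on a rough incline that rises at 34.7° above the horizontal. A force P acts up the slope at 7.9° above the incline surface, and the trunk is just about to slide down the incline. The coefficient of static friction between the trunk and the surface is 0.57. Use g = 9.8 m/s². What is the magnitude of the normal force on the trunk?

On the verge of sliding down the incline, friction equals μN and acts up the slope.
Perpendicular: N + P sin 7.9° = W cos 34.7° = 2337 N.
Along incline: P cos 7.9° + μN = W sin 34.7° with W sin 34.7° = 1618 N.
Solving the pair for P and N: P = 313.6 N, N = 2293 N (and f = μN = 1307 N).

N ≈ 2290 N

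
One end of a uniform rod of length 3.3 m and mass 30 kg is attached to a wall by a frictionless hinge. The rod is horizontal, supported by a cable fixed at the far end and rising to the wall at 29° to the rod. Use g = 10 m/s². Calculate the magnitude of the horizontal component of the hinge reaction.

H_x ≈ 271 N

Take torques about the hinge: T sin 29° · 3.3 = 30×10×1.65 = 495 N·m.
So T = 495 / (0.4848 × 3.3) = 309.4 N.
ΣF_x = 0: H_x = T cos 29° = 270.61 N.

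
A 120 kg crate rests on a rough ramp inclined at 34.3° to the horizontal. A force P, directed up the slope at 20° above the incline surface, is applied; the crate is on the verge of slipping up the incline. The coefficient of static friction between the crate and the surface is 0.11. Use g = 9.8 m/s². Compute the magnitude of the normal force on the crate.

N ≈ 702 N

On the verge of sliding up the incline, friction equals μN and acts down the slope.
Perpendicular: N + P sin 20° = W cos 34.3° = 971.5 N.
Along incline: P cos 20° = W sin 34.3° + μN  with W sin 34.3° = 662.7 N.
Solving the pair for P and N: P = 787.4 N, N = 702.2 N (and f = μN = 77.24 N).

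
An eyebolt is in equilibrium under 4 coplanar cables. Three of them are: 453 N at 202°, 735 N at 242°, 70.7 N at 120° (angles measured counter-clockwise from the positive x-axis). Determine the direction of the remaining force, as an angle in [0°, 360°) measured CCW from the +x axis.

θ ≈ 43.4°

Sum the known components: ΣF_x = -800.4 N, ΣF_y = -757.4 N.
For equilibrium the remaining force must supply (−ΣF_x, −ΣF_y) = (800.4, 757.4) N.
Magnitude = √((800.4)² + (757.4)²) = 1102 N; direction = atan2(757.4, 800.4) = 43.4°.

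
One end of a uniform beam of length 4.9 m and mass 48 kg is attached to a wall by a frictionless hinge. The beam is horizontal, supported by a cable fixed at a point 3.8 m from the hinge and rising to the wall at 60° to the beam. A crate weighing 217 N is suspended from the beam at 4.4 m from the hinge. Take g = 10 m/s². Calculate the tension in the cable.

T ≈ 647 N

Take torques about the hinge: T sin 60° · 3.8 = 48×10×2.45 + 217×4.4 = 2130.8 N·m.
So T = 2130.8 / (0.8660 × 3.8) = 647.48 N.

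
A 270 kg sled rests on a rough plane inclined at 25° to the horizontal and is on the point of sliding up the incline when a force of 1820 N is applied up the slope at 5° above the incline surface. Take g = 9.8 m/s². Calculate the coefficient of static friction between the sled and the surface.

μ ≈ 0.310

On the verge of sliding up the incline, friction is at its maximum μN and acts down the slope.
Perpendicular to incline: N = W cos 25° − P sin 5° = 2398 − 158.6 = 2239 N.
Along incline: P cos 5° − μN = W sin 25° → μ = −(W sin 25° − P cos 5°) / N = 0.3103.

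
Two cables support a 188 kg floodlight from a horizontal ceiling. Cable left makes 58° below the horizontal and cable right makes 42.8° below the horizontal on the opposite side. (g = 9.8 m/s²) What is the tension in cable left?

Weight W = 188 × 9.8 = 1842 N acts straight down.
Horizontal: T_left cos 58° = T_right cos 42.8°  →  T_right = 0.7222 T_left.
Vertical: T_left sin 58° + T_right sin 42.8° = 1842.
Substituting the horizontal relation into the vertical equation gives 1.339 T_left = 1842, so T_left = 1376 N.

T_left ≈ 1380 N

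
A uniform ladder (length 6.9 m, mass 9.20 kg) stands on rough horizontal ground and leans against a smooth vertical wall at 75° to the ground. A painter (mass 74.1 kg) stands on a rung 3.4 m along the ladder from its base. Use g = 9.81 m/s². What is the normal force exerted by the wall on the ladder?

N_wall ≈ 108 N

Torques about the foot: N_wall · 6.9 sin 75° = 9.20×9.81×3.45 cos 75° + 74.1×9.81×3.4 cos 75° → N_wall = 108.07 N.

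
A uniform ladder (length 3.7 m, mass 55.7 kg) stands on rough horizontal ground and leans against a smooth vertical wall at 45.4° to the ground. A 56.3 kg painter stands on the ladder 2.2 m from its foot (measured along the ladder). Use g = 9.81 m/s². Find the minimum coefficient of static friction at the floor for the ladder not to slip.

μ_min ≈ 0.540

ΣF_y = 0: N_floor = 55.7×9.81 + 56.3×9.81 = 1098.7 N.
Torques about the foot: N_wall · 3.7 sin 45.4° = 55.7×9.81×1.85 cos 45.4° + 56.3×9.81×2.2 cos 45.4° → N_wall = 593.26 N.
ΣF_x = 0: f_floor = N_wall = 593.26 N.
μ_min = f_floor / N_floor = 593.26 / 1098.7 = 0.54.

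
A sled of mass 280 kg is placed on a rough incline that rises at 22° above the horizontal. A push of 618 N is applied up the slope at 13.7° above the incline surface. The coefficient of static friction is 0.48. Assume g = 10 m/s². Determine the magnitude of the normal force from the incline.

N ≈ 2450 N

Axes along / perpendicular to the incline. W sin 22° = 1049 N down-slope; W cos 22° = 2596 N into the surface.
Perpendicular: N = W cos 22° − P sin 13.7° = 2596 − 146.4 = 2450 N.
Along incline: P cos 13.7° + f = W sin 22° (friction acts up-slope) → f = 1049 − 600.4 = 448.5 N.
|f| = 448.5 N ≤ μN = 1176 N, so the sled is indeed static.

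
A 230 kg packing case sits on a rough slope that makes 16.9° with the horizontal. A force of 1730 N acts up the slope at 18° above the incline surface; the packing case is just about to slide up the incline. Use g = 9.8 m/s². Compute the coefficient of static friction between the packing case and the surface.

On the verge of sliding up the incline, friction is at its maximum μN and acts down the slope.
Perpendicular to incline: N = W cos 16.9° − P sin 18° = 2157 − 534.6 = 1622 N.
Along incline: P cos 18° − μN = W sin 16.9° → μ = −(W sin 16.9° − P cos 18°) / N = 0.6104.

μ ≈ 0.610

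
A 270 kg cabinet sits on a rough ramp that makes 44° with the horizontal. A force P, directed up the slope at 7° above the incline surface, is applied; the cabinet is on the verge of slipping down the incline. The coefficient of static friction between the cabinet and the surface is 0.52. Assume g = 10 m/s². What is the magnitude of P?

P ≈ 932 N

On the verge of sliding down the incline, friction equals μN and acts up the slope.
Perpendicular: N + P sin 7° = W cos 44° = 1942 N.
Along incline: P cos 7° + μN = W sin 44° with W sin 44° = 1876 N.
Solving the pair for P and N: P = 931.6 N, N = 1829 N (and f = μN = 950.9 N).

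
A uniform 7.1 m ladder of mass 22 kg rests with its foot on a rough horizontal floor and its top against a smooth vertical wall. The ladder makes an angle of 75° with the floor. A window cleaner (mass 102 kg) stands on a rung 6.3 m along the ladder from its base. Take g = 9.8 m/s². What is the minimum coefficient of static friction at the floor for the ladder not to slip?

ΣF_y = 0: N_floor = 22×9.8 + 102×9.8 = 1215.2 N.
Torques about the foot: N_wall · 7.1 sin 75° = 22×9.8×3.55 cos 75° + 102×9.8×6.3 cos 75° → N_wall = 266.55 N.
ΣF_x = 0: f_floor = N_wall = 266.55 N.
μ_min = f_floor / N_floor = 266.55 / 1215.2 = 0.2193.

μ_min ≈ 0.219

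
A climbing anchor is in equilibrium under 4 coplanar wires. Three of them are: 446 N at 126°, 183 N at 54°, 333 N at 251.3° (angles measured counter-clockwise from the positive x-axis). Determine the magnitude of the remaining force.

Sum the known components: ΣF_x = -261.4 N, ΣF_y = 193.5 N.
For equilibrium the remaining force must supply (−ΣF_x, −ΣF_y) = (261.4, -193.5) N.
Magnitude = √((261.4)² + (-193.5)²) = 325.2 N; direction = atan2(-193.5, 261.4) = 323.5°.

F ≈ 325 N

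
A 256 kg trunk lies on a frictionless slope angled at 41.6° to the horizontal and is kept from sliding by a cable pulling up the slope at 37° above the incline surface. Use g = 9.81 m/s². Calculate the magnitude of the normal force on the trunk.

N ≈ 622 N

Take axes along and perpendicular to the incline. Weight components: W sin 41.6° = 1667 N down-slope, W cos 41.6° = 1878 N into the surface.
Along incline: T cos 37° = W sin 41.6° → T = 2088 N.
Perpendicular: N = W cos 41.6° − T sin 37° = 621.5 N.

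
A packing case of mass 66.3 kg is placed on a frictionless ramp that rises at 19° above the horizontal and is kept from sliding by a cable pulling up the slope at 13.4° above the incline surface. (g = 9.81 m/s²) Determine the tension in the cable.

Take axes along and perpendicular to the incline. Weight components: W sin 19° = 211.8 N down-slope, W cos 19° = 615 N into the surface.
Along incline: T cos 13.4° = W sin 19° → T = 217.7 N.
Perpendicular: N = W cos 19° − T sin 13.4° = 564.5 N.

T ≈ 218 N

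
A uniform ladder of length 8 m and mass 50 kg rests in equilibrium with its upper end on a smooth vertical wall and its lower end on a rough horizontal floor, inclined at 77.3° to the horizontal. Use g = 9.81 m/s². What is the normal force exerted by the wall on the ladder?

Torques about the foot: N_wall · 8 sin 77.3° = 50×9.81×4 cos 77.3° → N_wall = 55.269 N.

N_wall ≈ 55.3 N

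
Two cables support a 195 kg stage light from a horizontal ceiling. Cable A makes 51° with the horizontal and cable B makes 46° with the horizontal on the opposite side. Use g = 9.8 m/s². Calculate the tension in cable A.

T_A ≈ 1340 N

Weight W = 195 × 9.8 = 1911 N acts straight down.
Horizontal: T_A cos 51° = T_B cos 46°  →  T_B = 0.9059 T_A.
Vertical: T_A sin 51° + T_B sin 46° = 1911.
Substituting the horizontal relation into the vertical equation gives 1.429 T_A = 1911, so T_A = 1337 N.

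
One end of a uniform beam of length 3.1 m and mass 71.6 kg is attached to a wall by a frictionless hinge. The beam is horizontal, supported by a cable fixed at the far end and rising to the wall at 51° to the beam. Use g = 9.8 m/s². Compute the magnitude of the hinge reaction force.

|H| ≈ 451 N

Take torques about the hinge: T sin 51° · 3.1 = 71.6×9.8×1.55 = 1087.6 N·m.
So T = 1087.6 / (0.7771 × 3.1) = 451.45 N.
ΣF_x = 0: H_x = T cos 51° = 284.1 N.
ΣF_y = 0: H_y = (71.6×9.8) − T sin 51° = 701.68 − 350.84 = 350.84 N.
|H| = √(H_x² + H_y²) = √((284.1)² + (350.84)²) = 451.45 N.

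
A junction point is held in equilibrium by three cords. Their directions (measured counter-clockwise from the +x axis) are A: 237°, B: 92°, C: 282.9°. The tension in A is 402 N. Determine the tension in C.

T_C ≈ 1220 N

Resolve: ΣF_x = 402 cos 237° + T_B cos 92° + T_C cos 282.9° = 0.
        ΣF_y = 402 sin 237° + T_B sin 92° + T_C sin 282.9° = 0.
The known terms sum to (-218.9, -337.1) N, so -0.0349 T_B + 0.2233 T_C = 218.9 and 0.9994 T_B − 0.9748 T_C = 337.1.
Solving simultaneously: T_B = 1527 N, T_C = 1219 N.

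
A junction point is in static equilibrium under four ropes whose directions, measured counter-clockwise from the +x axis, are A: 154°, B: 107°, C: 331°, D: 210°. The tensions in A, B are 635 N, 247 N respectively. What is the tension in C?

Resolve: ΣF_x = 635 cos 154° + 247 cos 107° + T_C cos 331° + T_D cos 210° = 0.
        ΣF_y = 635 sin 154° + 247 sin 107° + T_C sin 331° + T_D sin 210° = 0.
The known terms sum to (-643, 514.6) N, so 0.8746 T_C − 0.8660 T_D = 643 and -0.4848 T_C − 0.5000 T_D = -514.6.
Solving simultaneously: T_C = 894.9 N, T_D = 161.4 N.

T_C ≈ 895 N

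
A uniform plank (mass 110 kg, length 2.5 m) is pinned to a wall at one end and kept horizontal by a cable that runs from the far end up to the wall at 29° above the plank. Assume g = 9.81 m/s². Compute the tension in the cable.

Take torques about the hinge: T sin 29° · 2.5 = 110×9.81×1.25 = 1348.9 N·m.
So T = 1348.9 / (0.4848 × 2.5) = 1112.9 N.

T ≈ 1110 N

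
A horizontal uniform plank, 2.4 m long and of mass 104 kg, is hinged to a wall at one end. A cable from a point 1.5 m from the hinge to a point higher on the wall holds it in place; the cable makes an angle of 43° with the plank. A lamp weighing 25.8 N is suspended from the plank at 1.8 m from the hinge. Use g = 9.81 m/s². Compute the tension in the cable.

T ≈ 1240 N

Take torques about the hinge: T sin 43° · 1.5 = 104×9.81×1.2 + 25.8×1.8 = 1270.7 N·m.
So T = 1270.7 / (0.6820 × 1.5) = 1242.2 N.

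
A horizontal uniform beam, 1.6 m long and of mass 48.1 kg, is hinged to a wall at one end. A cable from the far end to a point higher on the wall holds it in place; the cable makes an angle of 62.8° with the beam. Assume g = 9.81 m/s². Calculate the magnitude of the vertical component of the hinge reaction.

Take torques about the hinge: T sin 62.8° · 1.6 = 48.1×9.81×0.8 = 377.49 N·m.
So T = 377.49 / (0.8894 × 1.6) = 265.26 N.
ΣF_y = 0: H_y = (48.1×9.81) − T sin 62.8° = 471.86 − 235.93 = 235.93 N.

|H_y| ≈ 236 N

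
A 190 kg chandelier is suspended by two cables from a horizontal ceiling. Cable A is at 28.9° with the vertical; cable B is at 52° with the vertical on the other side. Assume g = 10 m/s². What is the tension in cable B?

T_B ≈ 930 N

Angles from the horizontal: cable A is 90° − 28.9° = 61.1°, cable B is 90° − 52° = 38°.
Weight W = 190 × 10 = 1900 N acts straight down.
Horizontal: T_A cos 61.1° = T_B cos 38°  →  T_A = 1.631 T_B.
Vertical: T_A sin 61.1° + T_B sin 38° = 1900.
Substituting the horizontal relation into the vertical equation gives 2.043 T_B = 1900, so T_B = 929.9 N.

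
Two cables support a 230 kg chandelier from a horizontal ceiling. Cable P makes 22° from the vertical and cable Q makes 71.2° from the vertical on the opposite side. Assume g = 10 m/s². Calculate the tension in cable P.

Angles from the horizontal: cable P is 90° − 22° = 68°, cable Q is 90° − 71.2° = 18.8°.
Weight W = 230 × 10 = 2300 N acts straight down.
Horizontal: T_P cos 68° = T_Q cos 18.8°  →  T_Q = 0.3957 T_P.
Vertical: T_P sin 68° + T_Q sin 18.8° = 2300.
Substituting the horizontal relation into the vertical equation gives 1.055 T_P = 2300, so T_P = 2181 N.

T_P ≈ 2180 N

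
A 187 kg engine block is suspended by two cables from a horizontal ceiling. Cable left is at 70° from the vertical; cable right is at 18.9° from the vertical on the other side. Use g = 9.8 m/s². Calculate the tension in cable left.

T_left ≈ 594 N

Angles from the horizontal: cable left is 90° − 70° = 20°, cable right is 90° − 18.9° = 71.1°.
Weight W = 187 × 9.8 = 1833 N acts straight down.
Horizontal: T_left cos 20° = T_right cos 71.1°  →  T_right = 2.901 T_left.
Vertical: T_left sin 20° + T_right sin 71.1° = 1833.
Substituting the horizontal relation into the vertical equation gives 3.087 T_left = 1833, so T_left = 593.7 N.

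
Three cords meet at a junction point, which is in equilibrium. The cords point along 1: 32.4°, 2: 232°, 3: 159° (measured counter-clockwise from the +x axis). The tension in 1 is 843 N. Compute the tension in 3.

Resolve: ΣF_x = 843 cos 32.4° + T_2 cos 232° + T_3 cos 159° = 0.
        ΣF_y = 843 sin 32.4° + T_2 sin 232° + T_3 sin 159° = 0.
The known terms sum to (711.8, 451.7) N, so -0.6157 T_2 − 0.9336 T_3 = -711.8 and -0.7880 T_2 + 0.3584 T_3 = -451.7.
Solving simultaneously: T_2 = 707.7 N, T_3 = 295.7 N.

T_3 ≈ 296 N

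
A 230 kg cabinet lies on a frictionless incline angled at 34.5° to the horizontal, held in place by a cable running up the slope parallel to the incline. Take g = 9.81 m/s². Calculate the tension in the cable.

Take axes along and perpendicular to the incline. Weight components: W sin 34.5° = 1278 N down-slope, W cos 34.5° = 1859 N into the surface.
Along incline: T cos 0° = W sin 34.5° → T = 1278 N.
Perpendicular: N = W cos 34.5° − T sin 0° = 1859 N.

T ≈ 1280 N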